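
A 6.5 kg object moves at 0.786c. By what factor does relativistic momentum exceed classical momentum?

p_rel = γmv, p_class = mv
Ratio = γ = 1/√(1 - 0.786²) = 1.618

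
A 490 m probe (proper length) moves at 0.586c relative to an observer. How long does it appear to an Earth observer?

Proper length L₀ = 490 m
γ = 1/√(1 - 0.586²) = 1.234
L = L₀/γ = 490/1.234 = 397.1 m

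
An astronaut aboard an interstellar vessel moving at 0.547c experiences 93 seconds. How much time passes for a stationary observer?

Proper time Δt₀ = 93 seconds
γ = 1/√(1 - 0.547²) = 1.195
Δt = γΔt₀ = 1.195 × 93 = 111.1 seconds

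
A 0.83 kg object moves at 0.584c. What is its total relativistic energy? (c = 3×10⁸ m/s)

γ = 1/√(1 - 0.584²) = 1.2319
mc² = 0.83 × (3×10⁸)² = 7.470×10¹⁶ J
E = γmc² = 1.2319 × 7.470×10¹⁶ = 9.202×10¹⁶ J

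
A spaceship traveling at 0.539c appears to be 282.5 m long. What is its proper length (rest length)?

Contracted length L = 282.5 m
γ = 1/√(1 - 0.539²) = 1.1872
L₀ = γL = 1.1872 × 282.5 = 335.4 m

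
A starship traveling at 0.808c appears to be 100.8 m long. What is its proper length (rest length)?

Contracted length L = 100.8 m
γ = 1/√(1 - 0.808²) = 1.697
L₀ = γL = 1.697 × 100.8 = 171.1 m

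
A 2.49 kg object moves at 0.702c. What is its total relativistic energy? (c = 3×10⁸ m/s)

γ = 1/√(1 - 0.702²) = 1.4041
mc² = 2.49 × (3×10⁸)² = 2.241×10¹⁷ J
E = γmc² = 1.4041 × 2.241×10¹⁷ = 3.147×10¹⁷ J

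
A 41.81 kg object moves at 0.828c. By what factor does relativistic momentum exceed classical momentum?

p_rel = γmv, p_class = mv
Ratio = γ = 1/√(1 - 0.828²) = 1.783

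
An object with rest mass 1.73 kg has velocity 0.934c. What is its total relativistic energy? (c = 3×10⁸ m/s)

γ = 1/√(1 - 0.934²) = 2.799
mc² = 1.73 × (3×10⁸)² = 1.557×10¹⁷ J
E = γmc² = 2.799 × 1.557×10¹⁷ = 4.358×10¹⁷ J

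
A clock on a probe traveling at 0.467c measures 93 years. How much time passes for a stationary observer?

Proper time Δt₀ = 93 years
γ = 1/√(1 - 0.467²) = 1.131
Δt = γΔt₀ = 1.131 × 93 = 105.2 years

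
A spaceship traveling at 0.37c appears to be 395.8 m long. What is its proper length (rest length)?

Contracted length L = 395.8 m
γ = 1/√(1 - 0.37²) = 1.0764
L₀ = γL = 1.0764 × 395.8 = 426.0 m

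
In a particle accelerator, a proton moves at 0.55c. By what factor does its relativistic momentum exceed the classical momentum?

p_rel = γmv, p_class = mv
Ratio = γ = 1/√(1 - 0.55²)
= 1/√(0.6975) = 1.197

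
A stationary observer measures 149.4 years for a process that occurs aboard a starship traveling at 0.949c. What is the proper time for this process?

Dilated time Δt = 149.4 years
γ = 1/√(1 - 0.949²) = 3.172
Δt₀ = Δt/γ = 149.4/3.172 = 47.10 years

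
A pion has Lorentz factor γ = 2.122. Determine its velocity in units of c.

From γ = 1/√(1 - v²/c²):
1/γ² = 1/2.122² = 0.2221
v²/c² = 1 - 0.2221 = 0.7779
v/c = √(0.7779) = 0.8820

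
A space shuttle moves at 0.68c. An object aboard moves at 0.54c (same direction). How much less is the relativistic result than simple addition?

Classical: u' + v = 0.54 + 0.68 = 1.22c
Relativistic: u = (0.54 + 0.68)/(1 + 0.3672) = 1.22/1.3672 = 0.8923c
Difference: 1.22 - 0.8923 = 0.3277c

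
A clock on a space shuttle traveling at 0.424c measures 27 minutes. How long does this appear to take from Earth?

Proper time Δt₀ = 27 minutes
γ = 1/√(1 - 0.424²) = 1.104
Δt = γΔt₀ = 1.104 × 27 = 29.81 minutes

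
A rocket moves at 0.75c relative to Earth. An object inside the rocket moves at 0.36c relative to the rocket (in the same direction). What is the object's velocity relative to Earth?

u = (u' + v)/(1 + u'v/c²)
Numerator: 0.36 + 0.75 = 1.11
Denominator: 1 + 0.27 = 1.27
u = 1.11/1.27 = 0.8740c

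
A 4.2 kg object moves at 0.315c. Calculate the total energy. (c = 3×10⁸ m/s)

γ = 1/√(1 - 0.315²) = 1.0536
mc² = 4.2 × (3×10⁸)² = 3.780×10¹⁷ J
E = γmc² = 1.0536 × 3.780×10¹⁷ = 3.983×10¹⁷ J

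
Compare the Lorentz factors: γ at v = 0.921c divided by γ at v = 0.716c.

γ₁ = 1/√(1 - 0.921²) = 2.5670
γ₂ = 1/√(1 - 0.716²) = 1.4325
γ₁/γ₂ = 2.5670/1.4325 = 1.792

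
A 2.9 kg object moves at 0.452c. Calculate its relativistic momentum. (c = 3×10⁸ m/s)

γ = 1/√(1 - 0.452²) = 1.121
v = 0.452 × 3×10⁸ = 1.356×10⁸ m/s
p = γmv = 1.121 × 2.9 × 1.356×10⁸ = 4.408×10⁸ kg·m/s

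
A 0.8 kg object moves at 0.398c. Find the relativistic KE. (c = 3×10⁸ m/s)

γ = 1/√(1 - 0.398²) = 1.09005
γ - 1 = 0.09005
KE = (γ-1)mc² = 0.09005 × 0.8 × (3×10⁸)² = 6.484×10¹⁵ J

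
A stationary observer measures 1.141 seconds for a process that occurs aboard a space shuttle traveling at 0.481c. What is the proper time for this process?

Dilated time Δt = 1.141 seconds
γ = 1/√(1 - 0.481²) = 1.141
Δt₀ = Δt/γ = 1.141/1.141 = 1.000 seconds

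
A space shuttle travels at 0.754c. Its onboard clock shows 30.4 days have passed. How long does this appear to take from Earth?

Proper time Δt₀ = 30.4 days
γ = 1/√(1 - 0.754²) = 1.5224
Δt = γΔt₀ = 1.5224 × 30.4 = 46.28 days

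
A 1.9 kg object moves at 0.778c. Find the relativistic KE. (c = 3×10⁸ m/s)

γ = 1/√(1 - 0.778²) = 1.5917
γ - 1 = 0.5917
KE = (γ-1)mc² = 0.5917 × 1.9 × (3×10⁸)² = 1.012×10¹⁷ J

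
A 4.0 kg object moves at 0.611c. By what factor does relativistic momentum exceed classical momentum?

p_rel = γmv, p_class = mv
Ratio = γ = 1/√(1 - 0.611²) = 1.263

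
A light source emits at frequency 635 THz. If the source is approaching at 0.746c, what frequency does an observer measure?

β = v/c = 0.746
(1+β)/(1-β) = 1.746/0.254 = 6.874
Doppler factor = √(6.874) = 2.622
f_obs = 635 × 2.622 = 1665 THz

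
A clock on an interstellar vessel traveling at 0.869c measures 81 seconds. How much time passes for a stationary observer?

Proper time Δt₀ = 81 seconds
γ = 1/√(1 - 0.869²) = 2.021
Δt = γΔt₀ = 2.021 × 81 = 163.7 seconds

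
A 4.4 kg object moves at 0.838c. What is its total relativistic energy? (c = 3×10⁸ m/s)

γ = 1/√(1 - 0.838²) = 1.8326
mc² = 4.4 × (3×10⁸)² = 3.960×10¹⁷ J
E = γmc² = 1.8326 × 3.960×10¹⁷ = 7.257×10¹⁷ J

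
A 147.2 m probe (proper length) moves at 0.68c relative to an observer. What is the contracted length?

Proper length L₀ = 147.2 m
γ = 1/√(1 - 0.68²) = 1.364
L = L₀/γ = 147.2/1.364 = 107.9 m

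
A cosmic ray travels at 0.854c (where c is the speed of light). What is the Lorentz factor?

v/c = 0.854, so (v/c)² = 0.729316
1 - (v/c)² = 0.270684
γ = 1/√(0.270684) = 1.922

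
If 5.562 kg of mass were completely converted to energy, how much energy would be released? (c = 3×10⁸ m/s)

Using E = mc²:
c² = (3×10⁸)² = 9×10¹⁶ m²/s²
E = 5.562 × 9×10¹⁶ = 5.006×10¹⁷ J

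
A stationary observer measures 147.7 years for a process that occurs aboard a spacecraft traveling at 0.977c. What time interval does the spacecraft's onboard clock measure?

Dilated time Δt = 147.7 years
γ = 1/√(1 - 0.977²) = 4.6896
Δt₀ = Δt/γ = 147.7/4.6896 = 31.50 years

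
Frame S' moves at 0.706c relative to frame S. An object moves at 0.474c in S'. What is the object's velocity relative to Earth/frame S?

u = (u' + v)/(1 + u'v/c²)
Numerator: 0.474 + 0.706 = 1.18
Denominator: 1 + 0.334644 = 1.334644
u = 1.18/1.334644 = 0.8841c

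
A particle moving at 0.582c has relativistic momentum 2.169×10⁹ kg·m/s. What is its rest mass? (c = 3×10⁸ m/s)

γ = 1/√(1 - 0.582²) = 1.230
v = 0.582 × 3×10⁸ = 1.746×10⁸ m/s
m = p/(γv) = 2.169×10⁹/(1.230 × 1.746×10⁸) = 10.10 kg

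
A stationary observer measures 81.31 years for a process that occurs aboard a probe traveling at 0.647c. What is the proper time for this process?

Dilated time Δt = 81.31 years
γ = 1/√(1 - 0.647²) = 1.3115
Δt₀ = Δt/γ = 81.31/1.3115 = 62.00 years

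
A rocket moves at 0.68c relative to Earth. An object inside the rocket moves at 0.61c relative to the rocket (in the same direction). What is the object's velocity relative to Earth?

u = (u' + v)/(1 + u'v/c²)
Numerator: 0.61 + 0.68 = 1.29
Denominator: 1 + 0.4148 = 1.4148
u = 1.29/1.4148 = 0.9118c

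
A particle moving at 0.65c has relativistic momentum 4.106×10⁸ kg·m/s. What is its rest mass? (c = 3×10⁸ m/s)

γ = 1/√(1 - 0.65²) = 1.316
v = 0.65 × 3×10⁸ = 1.950×10⁸ m/s
m = p/(γv) = 4.106×10⁸/(1.316 × 1.950×10⁸) = 1.600 kg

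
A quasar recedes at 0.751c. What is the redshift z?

β = 0.751
(1+β)/(1-β) = 1.751/0.249 = 7.032
√(7.032) = 2.652
z = 2.652 - 1 = 1.652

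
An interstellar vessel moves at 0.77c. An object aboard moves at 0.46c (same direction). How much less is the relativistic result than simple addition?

Classical: u' + v = 0.46 + 0.77 = 1.23c
Relativistic: u = (0.46 + 0.77)/(1 + 0.3542) = 1.23/1.3542 = 0.9083c
Difference: 1.23 - 0.9083 = 0.3217c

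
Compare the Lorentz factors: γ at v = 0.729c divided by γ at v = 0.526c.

γ₁ = 1/√(1 - 0.729²) = 1.461
γ₂ = 1/√(1 - 0.526²) = 1.176
γ₁/γ₂ = 1.461/1.176 = 1.242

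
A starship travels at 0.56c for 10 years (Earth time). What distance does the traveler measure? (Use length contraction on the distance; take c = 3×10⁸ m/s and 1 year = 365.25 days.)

Earth distance: d = v × t = 0.56c × 10 yr = 5.3017×10¹⁶ m
γ = 1.2070
d' = d/γ = 5.3017×10¹⁶/1.2070 = 4.392×10¹⁶ m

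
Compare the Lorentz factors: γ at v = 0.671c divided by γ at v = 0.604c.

γ₁ = 1/√(1 - 0.671²) = 1.349
γ₂ = 1/√(1 - 0.604²) = 1.255
γ₁/γ₂ = 1.349/1.255 = 1.075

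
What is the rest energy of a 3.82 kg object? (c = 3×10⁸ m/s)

c² = (3×10⁸)² = 9.000×10¹⁶ m²/s²
E₀ = mc² = 3.82 × 9.000×10¹⁶ = 3.438×10¹⁷ J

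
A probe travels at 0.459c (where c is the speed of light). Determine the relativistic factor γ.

v/c = 0.459, so (v/c)² = 0.210681
1 - (v/c)² = 0.789319
γ = 1/√(0.789319) = 1.126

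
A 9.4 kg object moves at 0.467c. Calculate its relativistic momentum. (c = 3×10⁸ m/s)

γ = 1/√(1 - 0.467²) = 1.131
v = 0.467 × 3×10⁸ = 1.401×10⁸ m/s
p = γmv = 1.131 × 9.4 × 1.401×10⁸ = 1.489×10⁹ kg·m/s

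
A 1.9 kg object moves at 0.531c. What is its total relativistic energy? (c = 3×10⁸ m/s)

γ = 1/√(1 - 0.531²) = 1.180
mc² = 1.9 × (3×10⁸)² = 1.710×10¹⁷ J
E = γmc² = 1.180 × 1.710×10¹⁷ = 2.018×10¹⁷ J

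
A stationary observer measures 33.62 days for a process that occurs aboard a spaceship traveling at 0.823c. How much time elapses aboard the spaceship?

Dilated time Δt = 33.62 days
γ = 1/√(1 - 0.823²) = 1.760
Δt₀ = Δt/γ = 33.62/1.760 = 19.10 days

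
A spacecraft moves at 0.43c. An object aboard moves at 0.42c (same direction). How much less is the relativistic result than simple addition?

Classical: u' + v = 0.42 + 0.43 = 0.85c
Relativistic: u = (0.42 + 0.43)/(1 + 0.1806) = 0.85/1.1806 = 0.7200c
Difference: 0.85 - 0.7200 = 0.1300c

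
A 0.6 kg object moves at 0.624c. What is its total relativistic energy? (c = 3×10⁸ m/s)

γ = 1/√(1 - 0.624²) = 1.2797
mc² = 0.6 × (3×10⁸)² = 5.400×10¹⁶ J
E = γmc² = 1.2797 × 5.400×10¹⁶ = 6.910×10¹⁶ J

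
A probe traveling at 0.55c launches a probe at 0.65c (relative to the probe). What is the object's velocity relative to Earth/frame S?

u = (u' + v)/(1 + u'v/c²)
Numerator: 0.65 + 0.55 = 1.2
Denominator: 1 + 0.3575 = 1.3575
u = 1.2/1.3575 = 0.8840c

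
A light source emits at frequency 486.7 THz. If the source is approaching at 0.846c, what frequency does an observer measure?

β = v/c = 0.846
(1+β)/(1-β) = 1.846/0.154 = 11.987
Doppler factor = √(11.987) = 3.462
f_obs = 486.7 × 3.462 = 1685 THz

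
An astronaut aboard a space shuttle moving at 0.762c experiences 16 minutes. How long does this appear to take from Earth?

Proper time Δt₀ = 16 minutes
γ = 1/√(1 - 0.762²) = 1.5442
Δt = γΔt₀ = 1.5442 × 16 = 24.71 minutes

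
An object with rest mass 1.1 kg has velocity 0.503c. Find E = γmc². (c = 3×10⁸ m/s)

γ = 1/√(1 - 0.503²) = 1.157
mc² = 1.1 × (3×10⁸)² = 9.900×10¹⁶ J
E = γmc² = 1.157 × 9.900×10¹⁶ = 1.145×10¹⁷ J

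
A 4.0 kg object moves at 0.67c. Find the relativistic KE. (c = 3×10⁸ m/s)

γ = 1/√(1 - 0.67²) = 1.34705
γ - 1 = 0.34705
KE = (γ-1)mc² = 0.34705 × 4.0 × (3×10⁸)² = 1.249×10¹⁷ J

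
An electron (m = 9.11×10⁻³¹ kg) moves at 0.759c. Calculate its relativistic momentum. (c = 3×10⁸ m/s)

γ = 1/√(1 - 0.759²) = 1.536
v = 0.759 × 3×10⁸ = 2.277×10⁸ m/s
p = γmv = 1.536 × 9.11×10⁻³¹ × 2.277×10⁸ = 3.186×10⁻²² kg·m/s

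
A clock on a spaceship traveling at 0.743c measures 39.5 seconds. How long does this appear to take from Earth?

Proper time Δt₀ = 39.5 seconds
γ = 1/√(1 - 0.743²) = 1.4941
Δt = γΔt₀ = 1.4941 × 39.5 = 59.02 seconds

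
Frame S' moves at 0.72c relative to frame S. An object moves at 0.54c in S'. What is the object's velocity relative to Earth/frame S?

u = (u' + v)/(1 + u'v/c²)
Numerator: 0.54 + 0.72 = 1.26
Denominator: 1 + 0.3888 = 1.3888
u = 1.26/1.3888 = 0.9073c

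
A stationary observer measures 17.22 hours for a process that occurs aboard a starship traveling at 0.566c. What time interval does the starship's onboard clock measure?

Dilated time Δt = 17.22 hours
γ = 1/√(1 - 0.566²) = 1.213
Δt₀ = Δt/γ = 17.22/1.213 = 14.20 hours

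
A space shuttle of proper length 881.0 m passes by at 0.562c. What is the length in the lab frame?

Proper length L₀ = 881.0 m
γ = 1/√(1 - 0.562²) = 1.209
L = L₀/γ = 881.0/1.209 = 728.7 m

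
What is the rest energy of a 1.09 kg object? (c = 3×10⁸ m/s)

c² = (3×10⁸)² = 9.000×10¹⁶ m²/s²
E₀ = mc² = 1.09 × 9.000×10¹⁶ = 9.810×10¹⁶ J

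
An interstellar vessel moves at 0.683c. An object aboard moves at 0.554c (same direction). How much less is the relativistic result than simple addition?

Classical: u' + v = 0.554 + 0.683 = 1.237c
Relativistic: u = (0.554 + 0.683)/(1 + 0.378382) = 1.237/1.378382 = 0.8974c
Difference: 1.237 - 0.8974 = 0.3396c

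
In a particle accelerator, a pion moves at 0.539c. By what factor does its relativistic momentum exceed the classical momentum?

p_rel = γmv, p_class = mv
Ratio = γ = 1/√(1 - 0.539²)
= 1/√(0.709479) = 1.187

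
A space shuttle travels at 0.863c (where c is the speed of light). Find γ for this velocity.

v/c = 0.863, so (v/c)² = 0.744769
1 - (v/c)² = 0.255231
γ = 1/√(0.255231) = 1.979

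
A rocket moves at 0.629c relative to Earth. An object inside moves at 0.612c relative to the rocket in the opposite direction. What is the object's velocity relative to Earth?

Object's velocity in rocket frame is u' = -0.612c
u = (u' + v)/(1 + u'v/c²) = (v - 0.612)/(1 - 0.612·v/c²)
Numerator: 0.629 - 0.612 = 0.017
Denominator: 1 - 0.384948 = 0.615052
u = 0.017/0.615052 = 0.02764c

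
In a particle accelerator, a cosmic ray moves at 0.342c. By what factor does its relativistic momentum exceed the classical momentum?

p_rel = γmv, p_class = mv
Ratio = γ = 1/√(1 - 0.342²)
= 1/√(0.883036) = 1.064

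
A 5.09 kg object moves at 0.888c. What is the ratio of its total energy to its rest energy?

E = γmc², E₀ = mc²
E/E₀ = γ = 1/√(1 - 0.888²) = 2.175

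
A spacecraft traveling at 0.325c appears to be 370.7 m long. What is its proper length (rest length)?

Contracted length L = 370.7 m
γ = 1/√(1 - 0.325²) = 1.0574
L₀ = γL = 1.0574 × 370.7 = 392.0 m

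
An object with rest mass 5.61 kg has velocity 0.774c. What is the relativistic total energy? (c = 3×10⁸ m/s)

γ = 1/√(1 - 0.774²) = 1.5793
mc² = 5.61 × (3×10⁸)² = 5.049×10¹⁷ J
E = γmc² = 1.5793 × 5.049×10¹⁷ = 7.974×10¹⁷ J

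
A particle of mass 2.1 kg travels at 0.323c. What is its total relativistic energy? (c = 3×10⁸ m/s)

γ = 1/√(1 - 0.323²) = 1.0566
mc² = 2.1 × (3×10⁸)² = 1.890×10¹⁷ J
E = γmc² = 1.0566 × 1.890×10¹⁷ = 1.997×10¹⁷ J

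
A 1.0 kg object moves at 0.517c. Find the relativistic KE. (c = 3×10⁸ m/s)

γ = 1/√(1 - 0.517²) = 1.1682
γ - 1 = 0.1682
KE = (γ-1)mc² = 0.1682 × 1.0 × (3×10⁸)² = 1.514×10¹⁶ J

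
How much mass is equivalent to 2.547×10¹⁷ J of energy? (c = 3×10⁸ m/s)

From E = mc², we get m = E/c²
c² = (3×10⁸)² = 9×10¹⁶ m²/s²
m = 2.547×10¹⁷ / 9×10¹⁶ = 2.830 kg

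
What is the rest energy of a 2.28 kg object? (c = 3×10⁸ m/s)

c² = (3×10⁸)² = 9.000×10¹⁶ m²/s²
E₀ = mc² = 2.28 × 9.000×10¹⁶ = 2.052×10¹⁷ J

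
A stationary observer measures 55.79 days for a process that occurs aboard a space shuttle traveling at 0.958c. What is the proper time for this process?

Dilated time Δt = 55.79 days
γ = 1/√(1 - 0.958²) = 3.487
Δt₀ = Δt/γ = 55.79/3.487 = 16.00 days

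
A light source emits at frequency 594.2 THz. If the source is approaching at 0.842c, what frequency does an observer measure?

β = v/c = 0.842
(1+β)/(1-β) = 1.842/0.158 = 11.658
Doppler factor = √(11.658) = 3.414
f_obs = 594.2 × 3.414 = 2029 THz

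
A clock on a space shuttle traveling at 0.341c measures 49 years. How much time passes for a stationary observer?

Proper time Δt₀ = 49 years
γ = 1/√(1 - 0.341²) = 1.06376
Δt = γΔt₀ = 1.06376 × 49 = 52.12 years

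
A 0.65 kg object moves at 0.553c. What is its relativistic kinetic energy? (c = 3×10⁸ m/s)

γ = 1/√(1 - 0.553²) = 1.2002
γ - 1 = 0.2002
KE = (γ-1)mc² = 0.2002 × 0.65 × (3×10⁸)² = 1.171×10¹⁶ J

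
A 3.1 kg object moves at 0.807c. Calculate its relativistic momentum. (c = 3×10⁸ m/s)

γ = 1/√(1 - 0.807²) = 1.693
v = 0.807 × 3×10⁸ = 2.421×10⁸ m/s
p = γmv = 1.693 × 3.1 × 2.421×10⁸ = 1.271×10⁹ kg·m/s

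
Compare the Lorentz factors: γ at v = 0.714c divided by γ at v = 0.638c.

γ₁ = 1/√(1 - 0.714²) = 1.4283
γ₂ = 1/√(1 - 0.638²) = 1.2986
γ₁/γ₂ = 1.4283/1.2986 = 1.100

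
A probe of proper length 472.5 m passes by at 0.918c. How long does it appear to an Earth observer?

Proper length L₀ = 472.5 m
γ = 1/√(1 - 0.918²) = 2.522
L = L₀/γ = 472.5/2.522 = 187.4 m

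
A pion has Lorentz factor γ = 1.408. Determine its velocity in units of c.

From γ = 1/√(1 - v²/c²):
1/γ² = 1/1.408² = 0.5044
v²/c² = 1 - 0.5044 = 0.4956
v/c = √(0.4956) = 0.7040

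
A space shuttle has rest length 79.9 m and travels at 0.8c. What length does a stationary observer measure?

Proper length L₀ = 79.9 m
γ = 1/√(1 - 0.8²) = 1.6667
L = L₀/γ = 79.9/1.6667 = 47.94 m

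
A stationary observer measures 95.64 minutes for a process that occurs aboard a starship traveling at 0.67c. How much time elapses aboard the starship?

Dilated time Δt = 95.64 minutes
γ = 1/√(1 - 0.67²) = 1.347
Δt₀ = Δt/γ = 95.64/1.347 = 71.00 minutes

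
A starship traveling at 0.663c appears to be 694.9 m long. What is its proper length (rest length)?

Contracted length L = 694.9 m
γ = 1/√(1 - 0.663²) = 1.3358
L₀ = γL = 1.3358 × 694.9 = 928.2 m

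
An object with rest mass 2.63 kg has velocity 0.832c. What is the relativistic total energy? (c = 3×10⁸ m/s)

γ = 1/√(1 - 0.832²) = 1.8025
mc² = 2.63 × (3×10⁸)² = 2.367×10¹⁷ J
E = γmc² = 1.8025 × 2.367×10¹⁷ = 4.267×10¹⁷ J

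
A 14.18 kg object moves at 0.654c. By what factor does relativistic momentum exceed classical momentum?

p_rel = γmv, p_class = mv
Ratio = γ = 1/√(1 - 0.654²) = 1.322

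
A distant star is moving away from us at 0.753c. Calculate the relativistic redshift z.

β = 0.753
(1+β)/(1-β) = 1.753/0.247 = 7.097
√(7.097) = 2.664
z = 2.664 - 1 = 1.664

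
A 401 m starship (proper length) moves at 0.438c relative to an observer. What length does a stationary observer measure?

Proper length L₀ = 401 m
γ = 1/√(1 - 0.438²) = 1.1124
L = L₀/γ = 401/1.1124 = 360.5 m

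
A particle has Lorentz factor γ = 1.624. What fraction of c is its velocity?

From γ = 1/√(1 - v²/c²):
1/γ² = 1/1.624² = 0.3792
v²/c² = 1 - 0.3792 = 0.6208
v/c = √(0.6208) = 0.7879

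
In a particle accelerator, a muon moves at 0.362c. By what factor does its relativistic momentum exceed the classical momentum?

p_rel = γmv, p_class = mv
Ratio = γ = 1/√(1 - 0.362²)
= 1/√(0.868956) = 1.073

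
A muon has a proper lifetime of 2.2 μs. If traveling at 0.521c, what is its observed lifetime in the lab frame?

Proper lifetime τ₀ = 2.2 μs
γ = 1/√(1 - 0.521²) = 1.17157
τ = γτ₀ = 1.17157 × 2.2 μs = 2.577 μs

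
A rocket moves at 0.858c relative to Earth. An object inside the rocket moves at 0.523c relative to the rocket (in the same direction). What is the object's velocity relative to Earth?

u = (u' + v)/(1 + u'v/c²)
Numerator: 0.523 + 0.858 = 1.381
Denominator: 1 + 0.448734 = 1.448734
u = 1.381/1.448734 = 0.9532c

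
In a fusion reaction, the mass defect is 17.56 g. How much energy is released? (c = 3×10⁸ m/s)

Convert mass defect: Δm = 17.56 g = 0.01756 kg
E = Δm·c² = 0.01756 × (3×10⁸)²
= 0.01756 × 9×10¹⁶ = 1.580×10¹⁵ J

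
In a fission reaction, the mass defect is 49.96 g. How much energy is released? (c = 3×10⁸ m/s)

Convert mass defect: Δm = 49.96 g = 0.04996 kg
E = Δm·c² = 0.04996 × (3×10⁸)²
= 0.04996 × 9×10¹⁶ = 4.496×10¹⁵ J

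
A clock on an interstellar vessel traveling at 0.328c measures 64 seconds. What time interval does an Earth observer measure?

Proper time Δt₀ = 64 seconds
γ = 1/√(1 - 0.328²) = 1.0586
Δt = γΔt₀ = 1.0586 × 64 = 67.75 seconds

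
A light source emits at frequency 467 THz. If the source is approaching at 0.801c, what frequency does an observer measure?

β = v/c = 0.801
(1+β)/(1-β) = 1.801/0.199 = 9.050
Doppler factor = √(9.050) = 3.008
f_obs = 467 × 3.008 = 1405 THz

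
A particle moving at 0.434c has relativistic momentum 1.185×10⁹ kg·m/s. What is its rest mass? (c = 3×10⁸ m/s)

γ = 1/√(1 - 0.434²) = 1.10999
v = 0.434 × 3×10⁸ = 1.302×10⁸ m/s
m = p/(γv) = 1.185×10⁹/(1.10999 × 1.302×10⁸) = 8.200 kg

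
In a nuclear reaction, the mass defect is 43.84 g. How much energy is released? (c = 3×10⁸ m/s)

Convert mass defect: Δm = 43.84 g = 0.04384 kg
E = Δm·c² = 0.04384 × (3×10⁸)²
= 0.04384 × 9×10¹⁶ = 3.946×10¹⁵ J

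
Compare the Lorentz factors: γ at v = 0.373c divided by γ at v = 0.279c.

γ₁ = 1/√(1 - 0.373²) = 1.0778
γ₂ = 1/√(1 - 0.279²) = 1.0414
γ₁/γ₂ = 1.0778/1.0414 = 1.035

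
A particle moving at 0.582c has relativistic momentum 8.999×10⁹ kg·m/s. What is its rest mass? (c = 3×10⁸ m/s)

γ = 1/√(1 - 0.582²) = 1.2297
v = 0.582 × 3×10⁸ = 1.746×10⁸ m/s
m = p/(γv) = 8.999×10⁹/(1.2297 × 1.746×10⁸) = 41.91 kg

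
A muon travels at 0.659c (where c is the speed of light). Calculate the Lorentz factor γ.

v/c = 0.659, so (v/c)² = 0.434281
1 - (v/c)² = 0.565719
γ = 1/√(0.565719) = 1.330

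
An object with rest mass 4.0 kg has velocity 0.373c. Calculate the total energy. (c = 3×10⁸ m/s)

γ = 1/√(1 - 0.373²) = 1.0778
mc² = 4.0 × (3×10⁸)² = 3.600×10¹⁷ J
E = γmc² = 1.0778 × 3.600×10¹⁷ = 3.880×10¹⁷ J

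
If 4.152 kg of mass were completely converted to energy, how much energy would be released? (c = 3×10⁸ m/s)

Using E = mc²:
c² = (3×10⁸)² = 9×10¹⁶ m²/s²
E = 4.152 × 9×10¹⁶ = 3.737×10¹⁷ J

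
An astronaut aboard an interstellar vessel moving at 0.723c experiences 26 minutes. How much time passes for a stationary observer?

Proper time Δt₀ = 26 minutes
γ = 1/√(1 - 0.723²) = 1.447496
Δt = γΔt₀ = 1.447496 × 26 = 37.63 minutes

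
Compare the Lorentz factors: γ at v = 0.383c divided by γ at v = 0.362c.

γ₁ = 1/√(1 - 0.383²) = 1.083
γ₂ = 1/√(1 - 0.362²) = 1.073
γ₁/γ₂ = 1.083/1.073 = 1.009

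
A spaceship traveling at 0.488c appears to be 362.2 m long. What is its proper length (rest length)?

Contracted length L = 362.2 m
γ = 1/√(1 - 0.488²) = 1.1457
L₀ = γL = 1.1457 × 362.2 = 415.0 m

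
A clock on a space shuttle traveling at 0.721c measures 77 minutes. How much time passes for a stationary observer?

Proper time Δt₀ = 77 minutes
γ = 1/√(1 - 0.721²) = 1.443
Δt = γΔt₀ = 1.443 × 77 = 111.1 minutes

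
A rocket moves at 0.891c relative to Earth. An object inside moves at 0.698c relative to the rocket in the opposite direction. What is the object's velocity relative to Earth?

Object's velocity in rocket frame is u' = -0.698c
u = (u' + v)/(1 + u'v/c²) = (v - 0.698)/(1 - 0.698·v/c²)
Numerator: 0.891 - 0.698 = 0.193
Denominator: 1 - 0.621918 = 0.378082
u = 0.193/0.378082 = 0.5105c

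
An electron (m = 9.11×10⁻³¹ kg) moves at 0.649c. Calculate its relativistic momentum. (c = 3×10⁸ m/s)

γ = 1/√(1 - 0.649²) = 1.314
v = 0.649 × 3×10⁸ = 1.947×10⁸ m/s
p = γmv = 1.314 × 9.11×10⁻³¹ × 1.947×10⁸ = 2.331×10⁻²² kg·m/s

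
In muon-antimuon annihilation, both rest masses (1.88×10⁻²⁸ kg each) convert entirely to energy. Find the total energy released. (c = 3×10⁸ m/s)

Both particles have the same rest mass, so total mass = 2m
E = 2m·c² = 2 × 1.88×10⁻²⁸ × (3×10⁸)²
= 2 × 1.88×10⁻²⁸ × 9×10¹⁶
= 3.384×10⁻¹¹ J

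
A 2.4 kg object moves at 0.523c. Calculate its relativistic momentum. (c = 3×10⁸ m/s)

γ = 1/√(1 - 0.523²) = 1.1733
v = 0.523 × 3×10⁸ = 1.569×10⁸ m/s
p = γmv = 1.1733 × 2.4 × 1.569×10⁸ = 4.418×10⁸ kg·m/s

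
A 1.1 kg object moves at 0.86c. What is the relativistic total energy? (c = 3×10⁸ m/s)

γ = 1/√(1 - 0.86²) = 1.960
mc² = 1.1 × (3×10⁸)² = 9.900×10¹⁶ J
E = γmc² = 1.960 × 9.900×10¹⁶ = 1.940×10¹⁷ J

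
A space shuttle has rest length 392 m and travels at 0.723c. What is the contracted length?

Proper length L₀ = 392 m
γ = 1/√(1 - 0.723²) = 1.4475
L = L₀/γ = 392/1.4475 = 270.8 m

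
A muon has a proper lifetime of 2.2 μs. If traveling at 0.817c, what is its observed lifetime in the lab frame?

Proper lifetime τ₀ = 2.2 μs
γ = 1/√(1 - 0.817²) = 1.734
τ = γτ₀ = 1.734 × 2.2 μs = 3.815 μs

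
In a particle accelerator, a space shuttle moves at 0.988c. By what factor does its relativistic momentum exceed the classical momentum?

p_rel = γmv, p_class = mv
Ratio = γ = 1/√(1 - 0.988²)
= 1/√(0.023856) = 6.474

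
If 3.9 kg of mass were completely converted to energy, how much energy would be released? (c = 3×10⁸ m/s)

Using E = mc²:
c² = (3×10⁸)² = 9×10¹⁶ m²/s²
E = 3.9 × 9×10¹⁶ = 3.510×10¹⁷ J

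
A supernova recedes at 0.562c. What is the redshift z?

β = 0.562
(1+β)/(1-β) = 1.562/0.438 = 3.566
√(3.566) = 1.8884
z = 1.8884 - 1 = 0.8884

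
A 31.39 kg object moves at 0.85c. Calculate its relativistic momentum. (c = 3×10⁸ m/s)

γ = 1/√(1 - 0.85²) = 1.898
v = 0.85 × 3×10⁸ = 2.550×10⁸ m/s
p = γmv = 1.898 × 31.39 × 2.550×10⁸ = 1.519×10¹⁰ kg·m/s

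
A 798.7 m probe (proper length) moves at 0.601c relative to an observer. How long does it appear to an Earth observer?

Proper length L₀ = 798.7 m
γ = 1/√(1 - 0.601²) = 1.251
L = L₀/γ = 798.7/1.251 = 638.4 m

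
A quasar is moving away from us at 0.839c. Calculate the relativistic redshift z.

β = 0.839
(1+β)/(1-β) = 1.839/0.161 = 11.422
√(11.422) = 3.380
z = 3.380 - 1 = 2.380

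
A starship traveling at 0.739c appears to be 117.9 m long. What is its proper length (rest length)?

Contracted length L = 117.9 m
γ = 1/√(1 - 0.739²) = 1.484
L₀ = γL = 1.484 × 117.9 = 175.0 m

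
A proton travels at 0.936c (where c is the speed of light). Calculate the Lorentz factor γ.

v/c = 0.936, so (v/c)² = 0.876096
1 - (v/c)² = 0.123904
γ = 1/√(0.123904) = 2.841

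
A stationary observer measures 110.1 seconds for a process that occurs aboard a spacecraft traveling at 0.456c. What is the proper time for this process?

Dilated time Δt = 110.1 seconds
γ = 1/√(1 - 0.456²) = 1.1236
Δt₀ = Δt/γ = 110.1/1.1236 = 97.99 seconds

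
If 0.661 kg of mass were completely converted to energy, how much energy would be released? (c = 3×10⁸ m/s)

Using E = mc²:
c² = (3×10⁸)² = 9×10¹⁶ m²/s²
E = 0.661 × 9×10¹⁶ = 5.949×10¹⁶ J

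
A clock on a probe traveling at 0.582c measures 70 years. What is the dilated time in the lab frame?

Proper time Δt₀ = 70 years
γ = 1/√(1 - 0.582²) = 1.2297
Δt = γΔt₀ = 1.2297 × 70 = 86.08 years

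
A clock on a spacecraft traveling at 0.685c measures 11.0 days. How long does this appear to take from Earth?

Proper time Δt₀ = 11.0 days
γ = 1/√(1 - 0.685²) = 1.373
Δt = γΔt₀ = 1.373 × 11.0 = 15.10 days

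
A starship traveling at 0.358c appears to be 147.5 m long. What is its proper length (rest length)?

Contracted length L = 147.5 m
γ = 1/√(1 - 0.358²) = 1.071
L₀ = γL = 1.071 × 147.5 = 158.0 m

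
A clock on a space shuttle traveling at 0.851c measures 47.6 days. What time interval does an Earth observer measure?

Proper time Δt₀ = 47.6 days
γ = 1/√(1 - 0.851²) = 1.9042
Δt = γΔt₀ = 1.9042 × 47.6 = 90.64 days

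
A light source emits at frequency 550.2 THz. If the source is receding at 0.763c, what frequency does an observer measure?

β = v/c = 0.763
(1-β)/(1+β) = 0.237/1.763 = 0.1344
Doppler factor = √(0.1344) = 0.3666
f_obs = 550.2 × 0.3666 = 201.7 THz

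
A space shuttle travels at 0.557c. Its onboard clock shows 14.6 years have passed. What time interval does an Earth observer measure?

Proper time Δt₀ = 14.6 years
γ = 1/√(1 - 0.557²) = 1.204
Δt = γΔt₀ = 1.204 × 14.6 = 17.58 years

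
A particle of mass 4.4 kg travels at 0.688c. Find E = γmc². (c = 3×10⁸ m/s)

γ = 1/√(1 - 0.688²) = 1.378
mc² = 4.4 × (3×10⁸)² = 3.960×10¹⁷ J
E = γmc² = 1.378 × 3.960×10¹⁷ = 5.457×10¹⁷ J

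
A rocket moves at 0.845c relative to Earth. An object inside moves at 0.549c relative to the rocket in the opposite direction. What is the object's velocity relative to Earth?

Object's velocity in rocket frame is u' = -0.549c
u = (u' + v)/(1 + u'v/c²) = (v - 0.549)/(1 - 0.549·v/c²)
Numerator: 0.845 - 0.549 = 0.296
Denominator: 1 - 0.463905 = 0.536095
u = 0.296/0.536095 = 0.5521c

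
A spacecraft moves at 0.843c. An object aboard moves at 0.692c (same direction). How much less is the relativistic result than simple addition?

Classical: u' + v = 0.692 + 0.843 = 1.535c
Relativistic: u = (0.692 + 0.843)/(1 + 0.583356) = 1.535/1.583356 = 0.9695c
Difference: 1.535 - 0.9695 = 0.5655c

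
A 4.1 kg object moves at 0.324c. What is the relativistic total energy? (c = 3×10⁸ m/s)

γ = 1/√(1 - 0.324²) = 1.057
mc² = 4.1 × (3×10⁸)² = 3.690×10¹⁷ J
E = γmc² = 1.057 × 3.690×10¹⁷ = 3.900×10¹⁷ J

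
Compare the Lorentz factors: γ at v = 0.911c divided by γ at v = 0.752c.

γ₁ = 1/√(1 - 0.911²) = 2.4248
γ₂ = 1/√(1 - 0.752²) = 1.5171
γ₁/γ₂ = 2.4248/1.5171 = 1.598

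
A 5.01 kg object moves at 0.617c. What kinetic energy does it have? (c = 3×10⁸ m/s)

γ = 1/√(1 - 0.617²) = 1.2707
γ - 1 = 0.2707
KE = (γ-1)mc² = 0.2707 × 5.01 × (3×10⁸)² = 1.221×10¹⁷ J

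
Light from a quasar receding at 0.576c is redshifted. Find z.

β = 0.576
(1+β)/(1-β) = 1.576/0.424 = 3.71698
√(3.71698) = 1.9279
z = 1.9279 - 1 = 0.9279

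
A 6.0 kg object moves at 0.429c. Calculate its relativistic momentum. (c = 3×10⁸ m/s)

γ = 1/√(1 - 0.429²) = 1.10705
v = 0.429 × 3×10⁸ = 1.287×10⁸ m/s
p = γmv = 1.10705 × 6.0 × 1.287×10⁸ = 8.549×10⁸ kg·m/s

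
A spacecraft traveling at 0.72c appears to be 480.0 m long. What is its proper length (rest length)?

Contracted length L = 480.0 m
γ = 1/√(1 - 0.72²) = 1.441
L₀ = γL = 1.441 × 480.0 = 691.7 m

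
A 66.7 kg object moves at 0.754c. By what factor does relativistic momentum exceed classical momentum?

p_rel = γmv, p_class = mv
Ratio = γ = 1/√(1 - 0.754²) = 1.522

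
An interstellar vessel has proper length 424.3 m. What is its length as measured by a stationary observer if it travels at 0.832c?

Proper length L₀ = 424.3 m
γ = 1/√(1 - 0.832²) = 1.8025
L = L₀/γ = 424.3/1.8025 = 235.4 m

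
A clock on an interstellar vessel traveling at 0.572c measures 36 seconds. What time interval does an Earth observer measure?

Proper time Δt₀ = 36 seconds
γ = 1/√(1 - 0.572²) = 1.2191
Δt = γΔt₀ = 1.2191 × 36 = 43.89 seconds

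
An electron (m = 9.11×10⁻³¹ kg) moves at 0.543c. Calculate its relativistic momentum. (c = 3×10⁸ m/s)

γ = 1/√(1 - 0.543²) = 1.191
v = 0.543 × 3×10⁸ = 1.629×10⁸ m/s
p = γmv = 1.191 × 9.11×10⁻³¹ × 1.629×10⁸ = 1.767×10⁻²² kg·m/s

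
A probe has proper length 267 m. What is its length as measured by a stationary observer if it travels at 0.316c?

Proper length L₀ = 267 m
γ = 1/√(1 - 0.316²) = 1.054
L = L₀/γ = 267/1.054 = 253.3 m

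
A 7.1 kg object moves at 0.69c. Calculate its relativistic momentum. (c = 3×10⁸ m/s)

γ = 1/√(1 - 0.69²) = 1.382
v = 0.69 × 3×10⁸ = 2.070×10⁸ m/s
p = γmv = 1.382 × 7.1 × 2.070×10⁸ = 2.031×10⁹ kg·m/s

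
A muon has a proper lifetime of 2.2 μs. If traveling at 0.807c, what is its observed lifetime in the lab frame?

Proper lifetime τ₀ = 2.2 μs
γ = 1/√(1 - 0.807²) = 1.693
τ = γτ₀ = 1.693 × 2.2 μs = 3.725 μs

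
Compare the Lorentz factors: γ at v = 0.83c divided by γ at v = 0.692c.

γ₁ = 1/√(1 - 0.83²) = 1.7929
γ₂ = 1/√(1 - 0.692²) = 1.3852
γ₁/γ₂ = 1.7929/1.3852 = 1.294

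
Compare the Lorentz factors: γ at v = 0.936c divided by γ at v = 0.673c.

γ₁ = 1/√(1 - 0.936²) = 2.841
γ₂ = 1/√(1 - 0.673²) = 1.352
γ₁/γ₂ = 2.841/1.352 = 2.101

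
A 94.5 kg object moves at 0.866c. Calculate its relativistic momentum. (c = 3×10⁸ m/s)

γ = 1/√(1 - 0.866²) = 2.000
v = 0.866 × 3×10⁸ = 2.598×10⁸ m/s
p = γmv = 2.000 × 94.5 × 2.598×10⁸ = 4.910×10¹⁰ kg·m/s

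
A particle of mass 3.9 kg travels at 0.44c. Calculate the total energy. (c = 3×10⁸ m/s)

γ = 1/√(1 - 0.44²) = 1.1136
mc² = 3.9 × (3×10⁸)² = 3.510×10¹⁷ J
E = γmc² = 1.1136 × 3.510×10¹⁷ = 3.909×10¹⁷ J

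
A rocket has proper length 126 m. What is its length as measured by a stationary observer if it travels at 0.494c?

Proper length L₀ = 126 m
γ = 1/√(1 - 0.494²) = 1.150
L = L₀/γ = 126/1.150 = 109.6 m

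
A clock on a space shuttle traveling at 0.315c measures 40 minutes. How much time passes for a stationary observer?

Proper time Δt₀ = 40 minutes
γ = 1/√(1 - 0.315²) = 1.05364
Δt = γΔt₀ = 1.05364 × 40 = 42.15 minutes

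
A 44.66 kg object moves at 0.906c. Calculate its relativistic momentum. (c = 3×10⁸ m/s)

γ = 1/√(1 - 0.906²) = 2.363
v = 0.906 × 3×10⁸ = 2.718×10⁸ m/s
p = γmv = 2.363 × 44.66 × 2.718×10⁸ = 2.868×10¹⁰ kg·m/s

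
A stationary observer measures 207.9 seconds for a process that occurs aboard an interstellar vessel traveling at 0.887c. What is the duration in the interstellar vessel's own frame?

Dilated time Δt = 207.9 seconds
γ = 1/√(1 - 0.887²) = 2.1656
Δt₀ = Δt/γ = 207.9/2.1656 = 96.00 seconds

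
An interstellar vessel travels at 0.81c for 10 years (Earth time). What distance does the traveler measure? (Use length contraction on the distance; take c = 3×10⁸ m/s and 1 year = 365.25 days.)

Earth distance: d = v × t = 0.81c × 10 yr = 7.668×10¹⁶ m
γ = 1.705
d' = d/γ = 7.668×10¹⁶/1.705 = 4.497×10¹⁶ m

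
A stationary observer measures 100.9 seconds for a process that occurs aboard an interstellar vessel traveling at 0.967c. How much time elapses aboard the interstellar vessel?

Dilated time Δt = 100.9 seconds
γ = 1/√(1 - 0.967²) = 3.925
Δt₀ = Δt/γ = 100.9/3.925 = 25.71 seconds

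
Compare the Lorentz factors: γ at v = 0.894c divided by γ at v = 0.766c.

γ₁ = 1/√(1 - 0.894²) = 2.2318
γ₂ = 1/√(1 - 0.766²) = 1.5556
γ₁/γ₂ = 2.2318/1.5556 = 1.435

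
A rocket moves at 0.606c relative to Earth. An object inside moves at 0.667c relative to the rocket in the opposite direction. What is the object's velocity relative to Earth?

Object's velocity in rocket frame is u' = -0.667c
u = (u' + v)/(1 + u'v/c²) = (v - 0.667)/(1 - 0.667·v/c²)
Numerator: 0.606 - 0.667 = -0.061
Denominator: 1 - 0.404202 = 0.595798
u = -0.061/0.595798 = -0.1024c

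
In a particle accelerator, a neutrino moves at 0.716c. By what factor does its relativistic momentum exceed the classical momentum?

p_rel = γmv, p_class = mv
Ratio = γ = 1/√(1 - 0.716²)
= 1/√(0.487344) = 1.432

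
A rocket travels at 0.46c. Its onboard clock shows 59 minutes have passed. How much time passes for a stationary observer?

Proper time Δt₀ = 59 minutes
γ = 1/√(1 - 0.46²) = 1.1262
Δt = γΔt₀ = 1.1262 × 59 = 66.45 minutes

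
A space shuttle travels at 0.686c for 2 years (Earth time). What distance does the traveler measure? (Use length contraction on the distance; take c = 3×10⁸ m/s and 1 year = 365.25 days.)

Earth distance: d = v × t = 0.686c × 2 yr = 1.2989×10¹⁶ m
γ = 1.3744
d' = d/γ = 1.2989×10¹⁶/1.3744 = 9.451×10¹⁵ m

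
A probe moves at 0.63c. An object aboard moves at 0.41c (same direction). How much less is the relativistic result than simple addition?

Classical: u' + v = 0.41 + 0.63 = 1.04c
Relativistic: u = (0.41 + 0.63)/(1 + 0.2583) = 1.04/1.2583 = 0.8265c
Difference: 1.04 - 0.8265 = 0.2135c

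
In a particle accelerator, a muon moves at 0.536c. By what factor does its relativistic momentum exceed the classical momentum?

p_rel = γmv, p_class = mv
Ratio = γ = 1/√(1 - 0.536²)
= 1/√(0.712704) = 1.185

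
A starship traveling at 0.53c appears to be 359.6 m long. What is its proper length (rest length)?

Contracted length L = 359.6 m
γ = 1/√(1 - 0.53²) = 1.17925
L₀ = γL = 1.17925 × 359.6 = 424.1 m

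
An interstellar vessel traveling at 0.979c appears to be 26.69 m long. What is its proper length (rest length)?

Contracted length L = 26.69 m
γ = 1/√(1 - 0.979²) = 4.905
L₀ = γL = 4.905 × 26.69 = 130.9 m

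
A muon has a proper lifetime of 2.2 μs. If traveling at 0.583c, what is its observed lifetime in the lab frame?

Proper lifetime τ₀ = 2.2 μs
γ = 1/√(1 - 0.583²) = 1.231
τ = γτ₀ = 1.231 × 2.2 μs = 2.708 μs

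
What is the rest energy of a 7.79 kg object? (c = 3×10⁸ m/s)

c² = (3×10⁸)² = 9.000×10¹⁶ m²/s²
E₀ = mc² = 7.79 × 9.000×10¹⁶ = 7.011×10¹⁷ J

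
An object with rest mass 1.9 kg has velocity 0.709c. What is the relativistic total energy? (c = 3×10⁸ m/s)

γ = 1/√(1 - 0.709²) = 1.418
mc² = 1.9 × (3×10⁸)² = 1.710×10¹⁷ J
E = γmc² = 1.418 × 1.710×10¹⁷ = 2.425×10¹⁷ J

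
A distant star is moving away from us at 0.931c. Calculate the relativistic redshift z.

β = 0.931
(1+β)/(1-β) = 1.931/0.069 = 27.986
√(27.986) = 5.290
z = 5.290 - 1 = 4.290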